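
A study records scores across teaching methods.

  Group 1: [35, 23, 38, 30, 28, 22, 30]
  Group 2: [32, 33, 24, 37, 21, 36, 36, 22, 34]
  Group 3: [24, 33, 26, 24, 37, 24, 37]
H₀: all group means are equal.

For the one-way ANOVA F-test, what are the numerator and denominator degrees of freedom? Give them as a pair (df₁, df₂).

degrees of freedom = [2, 20]

k = 3 groups, N = 23 total
df = (k−1, N−k) = (3−1, 23−3) = (2, 20)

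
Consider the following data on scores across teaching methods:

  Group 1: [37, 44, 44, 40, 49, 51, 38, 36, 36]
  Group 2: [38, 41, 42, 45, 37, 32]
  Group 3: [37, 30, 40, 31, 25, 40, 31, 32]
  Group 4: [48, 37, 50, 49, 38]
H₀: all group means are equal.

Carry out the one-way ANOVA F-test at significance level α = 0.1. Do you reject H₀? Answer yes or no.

Group means [41.67, 39.17, 33.25, 44.40], grand mean 39.214
SSB = Σnᵢ(x̄ᵢ−x̄)² = 473.181; SSW = ΣΣ(x−x̄ᵢ)² = 713.533
MSB = 473.181/3 = 157.7270; MSW = 713.533/24 = 29.7306
F = MSB/MSW = 5.3052
df = (3, 24)
p-value (upper-tail) = 0.00599
At α=0.1: p < α → reject H₀

reject H₀: yes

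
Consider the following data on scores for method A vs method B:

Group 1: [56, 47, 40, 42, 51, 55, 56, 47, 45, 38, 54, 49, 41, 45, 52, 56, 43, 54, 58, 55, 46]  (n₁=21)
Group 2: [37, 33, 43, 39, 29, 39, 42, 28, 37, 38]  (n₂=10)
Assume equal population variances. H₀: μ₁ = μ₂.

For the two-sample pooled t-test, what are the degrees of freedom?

degrees of freedom = 29

df = n₁ + n₂ − 2 = 21 + 10 − 2 = 29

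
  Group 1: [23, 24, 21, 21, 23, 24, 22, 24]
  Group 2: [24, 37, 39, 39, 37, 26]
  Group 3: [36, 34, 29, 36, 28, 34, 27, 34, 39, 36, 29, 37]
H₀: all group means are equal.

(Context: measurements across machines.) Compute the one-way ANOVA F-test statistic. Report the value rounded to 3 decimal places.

test statistic = 17.304

Group means [22.75, 33.67, 33.25], grand mean 30.115
SSB = Σnᵢ(x̄ᵢ−x̄)² = 627.571; SSW = ΣΣ(x−x̄ᵢ)² = 417.083
MSB = 627.571/2 = 313.7853; MSW = 417.083/23 = 18.1341
F = MSB/MSW = 17.3036
df = (2, 23)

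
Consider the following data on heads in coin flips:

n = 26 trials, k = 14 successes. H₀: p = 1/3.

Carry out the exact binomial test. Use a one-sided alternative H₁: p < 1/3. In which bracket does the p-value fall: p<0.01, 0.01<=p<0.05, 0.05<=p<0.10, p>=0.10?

Exact binomial: n=26, k=14, p₀=1/3=0.3333
P(X≤14) from Σ C(n,i)·p₀^i·(1−p₀)^(n−i)
p-value (one-sided, H₁ less) = 0.99081
→ bracket: p>=0.10

p-value bracket: p>=0.10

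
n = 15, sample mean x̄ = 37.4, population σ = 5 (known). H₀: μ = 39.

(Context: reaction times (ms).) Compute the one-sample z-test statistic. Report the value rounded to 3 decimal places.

test statistic = -1.239

SE = σ/√n = 5/√15 = 1.2910
z = (x̄−μ₀)/SE = (37.4−39)/1.2910 = -1.2394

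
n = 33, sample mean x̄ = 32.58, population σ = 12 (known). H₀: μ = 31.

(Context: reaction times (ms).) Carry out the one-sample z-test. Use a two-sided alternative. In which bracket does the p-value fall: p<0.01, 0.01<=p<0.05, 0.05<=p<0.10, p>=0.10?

p-value bracket: p>=0.10

SE = σ/√n = 12/√33 = 2.0889
z = (x̄−μ₀)/SE = (32.58−31)/2.0889 = 0.7564
p-value (two-sided) = 0.44943
→ bracket: p>=0.10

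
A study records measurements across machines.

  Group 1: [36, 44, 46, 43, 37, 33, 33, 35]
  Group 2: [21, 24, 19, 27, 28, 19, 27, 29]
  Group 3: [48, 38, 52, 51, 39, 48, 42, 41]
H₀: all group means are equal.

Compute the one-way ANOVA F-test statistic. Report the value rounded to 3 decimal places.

Group means [38.38, 24.25, 44.88], grand mean 35.833
SSB = Σnᵢ(x̄ᵢ−x̄)² = 1779.083; SSW = ΣΣ(x−x̄ᵢ)² = 518.250
MSB = 1779.083/2 = 889.5417; MSW = 518.250/21 = 24.6786
F = MSB/MSW = 36.0451
df = (2, 21)

test statistic = 36.045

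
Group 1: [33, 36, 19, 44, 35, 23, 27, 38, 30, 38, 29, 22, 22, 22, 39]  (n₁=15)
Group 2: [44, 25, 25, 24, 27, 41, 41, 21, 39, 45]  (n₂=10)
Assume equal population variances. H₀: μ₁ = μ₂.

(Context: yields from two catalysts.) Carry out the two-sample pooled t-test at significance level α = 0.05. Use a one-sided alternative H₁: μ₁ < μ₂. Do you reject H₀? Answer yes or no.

x̄₁=30.467, s₁=7.763, n₁=15
x̄₂=33.200, s₂=9.531, n₂=10
s_p² = [14·7.763² + 9·9.531²]/23 = 72.2319
SE = √(s_p²·(1/15+1/10)) = 3.4697
t = (30.467−33.200)/3.4697 = -0.7878
df = 23
p-value (one-sided, H₁ less) = 0.21944
At α=0.05: p ≥ α → fail to reject H₀

reject H₀: no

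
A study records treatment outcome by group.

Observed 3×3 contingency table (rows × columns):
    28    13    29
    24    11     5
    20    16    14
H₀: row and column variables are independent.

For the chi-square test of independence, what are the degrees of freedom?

degrees of freedom = 4

df = (r−1)(c−1) = (3−1)·(3−1) = 4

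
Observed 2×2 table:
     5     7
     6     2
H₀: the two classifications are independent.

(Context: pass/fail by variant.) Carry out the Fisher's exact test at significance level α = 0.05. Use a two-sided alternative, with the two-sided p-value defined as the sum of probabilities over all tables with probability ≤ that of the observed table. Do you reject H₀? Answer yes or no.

reject H₀: no

Margins: r₁=12, r₂=8, c₁=11, c₂=9, n=20
p_obs = C(12,5)·C(8,6)/C(20,11); sum pmf over tables with pmf ≤ p_obs
p-value (two-sided) = 0.19681
At α=0.05: p ≥ α → fail to reject H₀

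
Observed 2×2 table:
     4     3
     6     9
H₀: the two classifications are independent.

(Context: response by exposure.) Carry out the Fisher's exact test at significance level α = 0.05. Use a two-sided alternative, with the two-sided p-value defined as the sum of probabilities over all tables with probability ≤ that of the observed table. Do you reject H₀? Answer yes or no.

Margins: r₁=7, r₂=15, c₁=10, c₂=12, n=22
p_obs = C(7,4)·C(15,6)/C(22,10); sum pmf over tables with pmf ≤ p_obs
p-value (two-sided) = 0.65170
At α=0.05: p ≥ α → fail to reject H₀

reject H₀: no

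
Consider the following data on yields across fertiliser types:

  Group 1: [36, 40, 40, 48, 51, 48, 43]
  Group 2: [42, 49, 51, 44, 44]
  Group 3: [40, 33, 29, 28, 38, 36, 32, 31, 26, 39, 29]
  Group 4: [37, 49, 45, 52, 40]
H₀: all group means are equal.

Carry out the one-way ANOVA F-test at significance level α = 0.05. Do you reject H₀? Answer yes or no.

Group means [43.71, 46.00, 32.82, 44.60], grand mean 40.000
SSB = Σnᵢ(x̄ᵢ−x̄)² = 949.735; SSW = ΣΣ(x−x̄ᵢ)² = 618.265
MSB = 949.735/3 = 316.5784; MSW = 618.265/24 = 25.7610
F = MSB/MSW = 12.2890
df = (3, 24)
p-value (upper-tail) = 0.00005
At α=0.05: p < α → reject H₀

reject H₀: yes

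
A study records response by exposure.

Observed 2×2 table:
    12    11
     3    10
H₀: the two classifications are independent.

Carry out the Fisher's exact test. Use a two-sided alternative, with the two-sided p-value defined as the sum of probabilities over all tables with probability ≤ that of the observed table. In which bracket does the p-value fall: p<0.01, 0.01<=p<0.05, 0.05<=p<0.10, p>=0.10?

p-value bracket: p>=0.10

Margins: r₁=23, r₂=13, c₁=15, c₂=21, n=36
p_obs = C(23,12)·C(13,3)/C(36,15); sum pmf over tables with pmf ≤ p_obs
p-value (two-sided) = 0.15896
→ bracket: p>=0.10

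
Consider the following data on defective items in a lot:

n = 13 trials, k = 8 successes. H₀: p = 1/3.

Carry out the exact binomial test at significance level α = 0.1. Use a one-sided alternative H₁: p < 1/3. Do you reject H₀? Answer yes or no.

reject H₀: no

Exact binomial: n=13, k=8, p₀=1/3=0.3333
P(X≤8) from Σ C(n,i)·p₀^i·(1−p₀)^(n−i)
p-value (one-sided, H₁ less) = 0.99118
At α=0.1: p ≥ α → fail to reject H₀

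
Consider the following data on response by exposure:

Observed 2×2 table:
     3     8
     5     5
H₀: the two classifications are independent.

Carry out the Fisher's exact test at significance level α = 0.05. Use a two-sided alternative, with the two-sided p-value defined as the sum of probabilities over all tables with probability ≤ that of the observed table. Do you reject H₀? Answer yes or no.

reject H₀: no

Margins: r₁=11, r₂=10, c₁=8, c₂=13, n=21
p_obs = C(11,3)·C(10,5)/C(21,8); sum pmf over tables with pmf ≤ p_obs
p-value (two-sided) = 0.38700
At α=0.05: p ≥ α → fail to reject H₀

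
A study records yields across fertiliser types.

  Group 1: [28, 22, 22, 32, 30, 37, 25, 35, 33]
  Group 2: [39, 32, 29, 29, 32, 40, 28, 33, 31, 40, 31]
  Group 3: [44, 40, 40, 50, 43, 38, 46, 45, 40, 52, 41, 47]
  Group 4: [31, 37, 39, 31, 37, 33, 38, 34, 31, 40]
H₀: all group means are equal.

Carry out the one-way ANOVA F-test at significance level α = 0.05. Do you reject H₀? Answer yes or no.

Group means [29.33, 33.09, 43.83, 35.10], grand mean 35.833
SSB = Σnᵢ(x̄ᵢ−x̄)² = 1236.358; SSW = ΣΣ(x−x̄ᵢ)² = 759.476
MSB = 1236.358/3 = 412.1192; MSW = 759.476/38 = 19.9862
F = MSB/MSW = 20.6202
df = (3, 38)
p-value (upper-tail) = 0.00000
At α=0.05: p < α → reject H₀

reject H₀: yes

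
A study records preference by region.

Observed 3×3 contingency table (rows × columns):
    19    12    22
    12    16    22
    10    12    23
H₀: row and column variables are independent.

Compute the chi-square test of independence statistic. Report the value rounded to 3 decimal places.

Row totals [53, 50, 45], col totals [41, 40, 67], n=148
χ² = (19−14.68)²/14.68 + (12−14.32)²/14.32 + (22−23.99)²/23.99 + (12−13.85)²/13.85 + (16−13.51)²/13.51 + (22−22.64)²/22.64 + (10−12.47)²/12.47 + (12−12.16)²/12.16 + (23−20.37)²/20.37 = 3.3643
df = 4

test statistic = 3.364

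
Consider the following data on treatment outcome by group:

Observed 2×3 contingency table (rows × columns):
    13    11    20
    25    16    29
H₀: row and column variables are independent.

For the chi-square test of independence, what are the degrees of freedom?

degrees of freedom = 2

df = (r−1)(c−1) = (2−1)·(3−1) = 2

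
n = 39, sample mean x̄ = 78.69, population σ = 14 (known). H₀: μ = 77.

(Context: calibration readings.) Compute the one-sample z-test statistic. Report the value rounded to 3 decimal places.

SE = σ/√n = 14/√39 = 2.2418
z = (x̄−μ₀)/SE = (78.69−77)/2.2418 = 0.7539

test statistic = 0.754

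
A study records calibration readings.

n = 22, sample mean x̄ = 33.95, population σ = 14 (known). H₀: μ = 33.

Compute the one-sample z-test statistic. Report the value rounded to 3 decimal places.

test statistic = 0.318

SE = σ/√n = 14/√22 = 2.9848
z = (x̄−μ₀)/SE = (33.95−33)/2.9848 = 0.3183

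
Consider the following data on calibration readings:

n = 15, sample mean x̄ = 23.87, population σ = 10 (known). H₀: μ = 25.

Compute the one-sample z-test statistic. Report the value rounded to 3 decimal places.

SE = σ/√n = 10/√15 = 2.5820
z = (x̄−μ₀)/SE = (23.87−25)/2.5820 = -0.4376

test statistic = -0.438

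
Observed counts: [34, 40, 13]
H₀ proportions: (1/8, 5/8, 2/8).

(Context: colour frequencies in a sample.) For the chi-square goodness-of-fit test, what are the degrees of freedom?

df = k − 1 = 3 − 1 = 2

degrees of freedom = 2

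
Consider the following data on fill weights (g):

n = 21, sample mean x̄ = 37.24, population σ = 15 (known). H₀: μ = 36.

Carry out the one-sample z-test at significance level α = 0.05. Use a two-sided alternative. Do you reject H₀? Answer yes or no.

SE = σ/√n = 15/√21 = 3.2733
z = (x̄−μ₀)/SE = (37.24−36)/3.2733 = 0.3788
p-value (two-sided) = 0.70482
At α=0.05: p ≥ α → fail to reject H₀

reject H₀: no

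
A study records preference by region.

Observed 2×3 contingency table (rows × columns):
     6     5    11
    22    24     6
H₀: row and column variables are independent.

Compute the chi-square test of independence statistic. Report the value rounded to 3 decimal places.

Row totals [22, 52], col totals [28, 29, 17], n=74
χ² = (6−8.32)²/8.32 + (5−8.62)²/8.62 + (11−5.05)²/5.05 + (22−19.68)²/19.68 + (24−20.38)²/20.38 + (6−11.95)²/11.95 = 13.0433
df = 2

test statistic = 13.043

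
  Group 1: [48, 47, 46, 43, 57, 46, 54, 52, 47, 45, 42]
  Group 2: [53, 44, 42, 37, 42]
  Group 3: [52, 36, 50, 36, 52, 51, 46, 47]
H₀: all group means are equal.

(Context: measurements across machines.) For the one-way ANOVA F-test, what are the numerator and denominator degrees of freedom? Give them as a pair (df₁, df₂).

k = 3 groups, N = 24 total
df = (k−1, N−k) = (3−1, 24−3) = (2, 21)

degrees of freedom = [2, 21]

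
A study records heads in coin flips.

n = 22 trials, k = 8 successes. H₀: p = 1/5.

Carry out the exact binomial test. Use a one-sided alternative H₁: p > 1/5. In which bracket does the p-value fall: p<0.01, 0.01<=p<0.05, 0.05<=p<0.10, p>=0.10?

p-value bracket: 0.05<=p<0.10

Exact binomial: n=22, k=8, p₀=1/5=0.2000
P(X≥8) from Σ C(n,i)·p₀^i·(1−p₀)^(n−i)
p-value (one-sided, H₁ greater) = 0.05614
→ bracket: 0.05<=p<0.10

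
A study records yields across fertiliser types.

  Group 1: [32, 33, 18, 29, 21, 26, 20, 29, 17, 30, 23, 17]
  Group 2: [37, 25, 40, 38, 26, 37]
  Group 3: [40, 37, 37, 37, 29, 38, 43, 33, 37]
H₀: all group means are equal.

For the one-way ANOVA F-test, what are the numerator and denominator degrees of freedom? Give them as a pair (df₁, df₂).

k = 3 groups, N = 27 total
df = (k−1, N−k) = (3−1, 27−3) = (2, 24)

degrees of freedom = [2, 24]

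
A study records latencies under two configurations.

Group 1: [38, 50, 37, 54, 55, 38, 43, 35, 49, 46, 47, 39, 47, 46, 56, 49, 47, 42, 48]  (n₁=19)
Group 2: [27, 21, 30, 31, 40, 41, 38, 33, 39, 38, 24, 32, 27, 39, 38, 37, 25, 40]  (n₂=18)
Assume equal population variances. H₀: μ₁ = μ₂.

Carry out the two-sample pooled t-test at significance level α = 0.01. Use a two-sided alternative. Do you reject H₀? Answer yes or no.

x̄₁=45.579, s₁=6.176, n₁=19
x̄₂=33.333, s₂=6.408, n₂=18
s_p² = [18·6.176² + 17·6.408²]/35 = 39.5609
SE = √(s_p²·(1/19+1/18)) = 2.0688
t = (45.579−33.333)/2.0688 = 5.9192
df = 35
p-value (two-sided) = 0.00000
At α=0.01: p < α → reject H₀

reject H₀: yes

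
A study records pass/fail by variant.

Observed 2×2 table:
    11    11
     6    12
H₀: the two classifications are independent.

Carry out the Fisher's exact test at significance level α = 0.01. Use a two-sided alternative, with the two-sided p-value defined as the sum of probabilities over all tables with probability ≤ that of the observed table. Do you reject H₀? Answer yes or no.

reject H₀: no

Margins: r₁=22, r₂=18, c₁=17, c₂=23, n=40
p_obs = C(22,11)·C(18,6)/C(40,17); sum pmf over tables with pmf ≤ p_obs
p-value (two-sided) = 0.34756
At α=0.01: p ≥ α → fail to reject H₀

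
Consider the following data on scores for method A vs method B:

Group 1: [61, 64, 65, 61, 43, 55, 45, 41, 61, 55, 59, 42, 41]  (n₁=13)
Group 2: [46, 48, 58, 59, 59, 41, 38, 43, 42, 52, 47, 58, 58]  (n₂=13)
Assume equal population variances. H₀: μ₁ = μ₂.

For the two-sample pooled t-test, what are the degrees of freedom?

df = n₁ + n₂ − 2 = 13 + 13 − 2 = 24

degrees of freedom = 24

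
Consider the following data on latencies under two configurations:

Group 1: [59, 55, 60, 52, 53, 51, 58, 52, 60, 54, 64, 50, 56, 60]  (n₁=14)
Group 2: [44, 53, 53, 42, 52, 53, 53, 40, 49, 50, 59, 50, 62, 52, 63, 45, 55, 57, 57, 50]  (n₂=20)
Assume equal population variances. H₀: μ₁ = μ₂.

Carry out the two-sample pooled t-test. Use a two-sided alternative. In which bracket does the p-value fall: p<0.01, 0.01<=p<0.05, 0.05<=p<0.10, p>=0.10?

x̄₁=56.000, s₁=4.224, n₁=14
x̄₂=51.950, s₂=6.117, n₂=20
s_p² = [13·4.224² + 19·6.117²]/32 = 29.4672
SE = √(s_p²·(1/14+1/20)) = 1.8916
t = (56.000−51.950)/1.8916 = 2.1410
df = 32
p-value (two-sided) = 0.03999
→ bracket: 0.01<=p<0.05

p-value bracket: 0.01<=p<0.05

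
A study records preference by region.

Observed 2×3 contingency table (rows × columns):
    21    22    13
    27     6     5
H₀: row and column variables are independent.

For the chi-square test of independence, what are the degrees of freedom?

df = (r−1)(c−1) = (2−1)·(3−1) = 2

degrees of freedom = 2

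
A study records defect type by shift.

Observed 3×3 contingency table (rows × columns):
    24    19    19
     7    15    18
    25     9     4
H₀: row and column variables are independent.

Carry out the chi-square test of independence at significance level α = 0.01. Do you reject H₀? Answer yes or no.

reject H₀: yes

Row totals [62, 40, 38], col totals [56, 43, 41], n=140
χ² = (24−24.80)²/24.80 + (19−19.04)²/19.04 + (19−18.16)²/18.16 + (7−16.00)²/16.00 + (15−12.29)²/12.29 + (18−11.71)²/11.71 + (25−15.20)²/15.20 + (9−11.67)²/11.67 + (4−11.13)²/11.13 = 20.5962
df = 4
p-value (upper-tail) = 0.00038
At α=0.01: p < α → reject H₀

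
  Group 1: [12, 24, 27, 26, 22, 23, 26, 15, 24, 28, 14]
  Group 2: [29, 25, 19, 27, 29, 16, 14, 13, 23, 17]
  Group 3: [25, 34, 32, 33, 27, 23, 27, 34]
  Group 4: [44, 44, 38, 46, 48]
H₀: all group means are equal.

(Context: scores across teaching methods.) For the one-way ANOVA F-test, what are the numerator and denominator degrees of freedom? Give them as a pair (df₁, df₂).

k = 4 groups, N = 34 total
df = (k−1, N−k) = (4−1, 34−4) = (3, 30)

degrees of freedom = [3, 30]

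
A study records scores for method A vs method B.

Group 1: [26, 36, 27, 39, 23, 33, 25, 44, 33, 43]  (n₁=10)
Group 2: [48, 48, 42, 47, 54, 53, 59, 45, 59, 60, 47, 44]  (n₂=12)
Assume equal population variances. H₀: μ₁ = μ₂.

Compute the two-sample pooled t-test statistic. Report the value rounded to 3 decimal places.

test statistic = -5.964

x̄₁=32.900, s₁=7.564, n₁=10
x̄₂=50.500, s₂=6.289, n₂=12
s_p² = [9·7.564² + 11·6.289²]/20 = 47.4950
SE = √(s_p²·(1/10+1/12)) = 2.9508
t = (32.900−50.500)/2.9508 = -5.9644
df = 20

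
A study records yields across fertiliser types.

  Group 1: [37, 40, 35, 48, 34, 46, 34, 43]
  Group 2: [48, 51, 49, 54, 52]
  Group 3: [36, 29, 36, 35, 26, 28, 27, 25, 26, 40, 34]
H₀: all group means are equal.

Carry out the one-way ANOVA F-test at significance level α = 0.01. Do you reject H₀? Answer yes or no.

reject H₀: yes

Group means [39.62, 50.80, 31.09], grand mean 38.042
SSB = Σnᵢ(x̄ᵢ−x̄)² = 1365.374; SSW = ΣΣ(x−x̄ᵢ)² = 507.584
MSB = 1365.374/2 = 682.6871; MSW = 507.584/21 = 24.1707
F = MSB/MSW = 28.2444
df = (2, 21)
p-value (upper-tail) = 0.00000
At α=0.01: p < α → reject H₀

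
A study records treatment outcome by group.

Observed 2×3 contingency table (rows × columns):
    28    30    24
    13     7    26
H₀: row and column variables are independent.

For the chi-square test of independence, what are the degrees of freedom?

df = (r−1)(c−1) = (2−1)·(3−1) = 2

degrees of freedom = 2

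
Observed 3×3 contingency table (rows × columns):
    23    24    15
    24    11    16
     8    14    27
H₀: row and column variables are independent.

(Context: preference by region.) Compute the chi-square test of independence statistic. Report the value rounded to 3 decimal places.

Row totals [62, 51, 49], col totals [55, 49, 58], n=162
χ² = (23−21.05)²/21.05 + (24−18.75)²/18.75 + (15−22.20)²/22.20 + (24−17.31)²/17.31 + (11−15.43)²/15.43 + (16−18.26)²/18.26 + (8−16.64)²/16.64 + (14−14.82)²/14.82 + (27−17.54)²/17.54 = 17.7393
df = 4

test statistic = 17.739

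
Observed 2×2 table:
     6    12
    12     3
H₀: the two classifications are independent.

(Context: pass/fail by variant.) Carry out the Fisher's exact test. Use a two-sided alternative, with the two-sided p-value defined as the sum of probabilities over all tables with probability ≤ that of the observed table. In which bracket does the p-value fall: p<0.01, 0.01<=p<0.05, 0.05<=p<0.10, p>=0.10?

Margins: r₁=18, r₂=15, c₁=18, c₂=15, n=33
p_obs = C(18,6)·C(15,12)/C(33,18); sum pmf over tables with pmf ≤ p_obs
p-value (two-sided) = 0.01346
→ bracket: 0.01<=p<0.05

p-value bracket: 0.01<=p<0.05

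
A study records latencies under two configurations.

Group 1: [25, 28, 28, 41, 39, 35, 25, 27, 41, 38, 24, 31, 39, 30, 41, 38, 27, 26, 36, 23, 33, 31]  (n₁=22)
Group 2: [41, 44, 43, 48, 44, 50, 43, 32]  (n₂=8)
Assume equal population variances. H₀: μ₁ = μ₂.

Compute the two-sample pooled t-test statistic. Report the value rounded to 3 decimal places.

x̄₁=32.091, s₁=6.195, n₁=22
x̄₂=43.125, s₂=5.357, n₂=8
s_p² = [21·6.195² + 7·5.357²]/28 = 35.9533
SE = √(s_p²·(1/22+1/8)) = 2.4756
t = (32.091−43.125)/2.4756 = -4.4572
df = 28

test statistic = -4.457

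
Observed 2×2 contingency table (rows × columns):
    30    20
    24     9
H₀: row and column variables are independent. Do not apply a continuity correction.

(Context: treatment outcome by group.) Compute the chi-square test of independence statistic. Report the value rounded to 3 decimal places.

test statistic = 1.417

Row totals [50, 33], col totals [54, 29], n=83
χ² = (30−32.53)²/32.53 + (20−17.47)²/17.47 + (24−21.47)²/21.47 + (9−11.53)²/11.53 = 1.4166
df = 1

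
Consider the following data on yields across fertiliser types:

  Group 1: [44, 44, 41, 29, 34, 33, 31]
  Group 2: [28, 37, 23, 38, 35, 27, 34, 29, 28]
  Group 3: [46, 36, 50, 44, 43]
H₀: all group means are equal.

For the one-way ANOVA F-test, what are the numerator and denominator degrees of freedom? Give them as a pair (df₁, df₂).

k = 3 groups, N = 21 total
df = (k−1, N−k) = (3−1, 21−3) = (2, 18)

degrees of freedom = [2, 18]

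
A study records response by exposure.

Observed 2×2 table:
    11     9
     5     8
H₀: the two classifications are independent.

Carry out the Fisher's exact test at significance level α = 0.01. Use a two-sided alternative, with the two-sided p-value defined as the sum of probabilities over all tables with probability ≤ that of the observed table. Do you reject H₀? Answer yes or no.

Margins: r₁=20, r₂=13, c₁=16, c₂=17, n=33
p_obs = C(20,11)·C(13,5)/C(33,16); sum pmf over tables with pmf ≤ p_obs
p-value (two-sided) = 0.48127
At α=0.01: p ≥ α → fail to reject H₀

reject H₀: no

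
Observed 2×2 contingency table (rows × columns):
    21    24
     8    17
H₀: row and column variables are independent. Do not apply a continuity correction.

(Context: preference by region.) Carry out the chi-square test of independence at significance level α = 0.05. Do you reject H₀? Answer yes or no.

reject H₀: no

Row totals [45, 25], col totals [29, 41], n=70
χ² = (21−18.64)²/18.64 + (24−26.36)²/26.36 + (8−10.36)²/10.36 + (17−14.64)²/14.64 = 1.4247
df = 1
p-value (upper-tail) = 0.23263
At α=0.05: p ≥ α → fail to reject H₀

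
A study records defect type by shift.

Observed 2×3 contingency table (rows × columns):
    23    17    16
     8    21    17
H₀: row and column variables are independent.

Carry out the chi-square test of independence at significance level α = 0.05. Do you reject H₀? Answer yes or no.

reject H₀: yes

Row totals [56, 46], col totals [31, 38, 33], n=102
χ² = (23−17.02)²/17.02 + (17−20.86)²/20.86 + (16−18.12)²/18.12 + (8−13.98)²/13.98 + (21−17.14)²/17.14 + (17−14.88)²/14.88 = 6.7943
df = 2
p-value (upper-tail) = 0.03347
At α=0.05: p < α → reject H₀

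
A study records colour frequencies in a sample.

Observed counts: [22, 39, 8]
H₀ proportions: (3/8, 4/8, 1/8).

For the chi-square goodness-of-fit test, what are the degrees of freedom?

degrees of freedom = 2

df = k − 1 = 3 − 1 = 2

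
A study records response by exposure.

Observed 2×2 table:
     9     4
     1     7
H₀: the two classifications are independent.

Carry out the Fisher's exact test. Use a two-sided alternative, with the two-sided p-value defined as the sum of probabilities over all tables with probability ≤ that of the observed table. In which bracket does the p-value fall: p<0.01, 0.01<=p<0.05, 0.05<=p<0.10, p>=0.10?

Margins: r₁=13, r₂=8, c₁=10, c₂=11, n=21
p_obs = C(13,9)·C(8,1)/C(21,10); sum pmf over tables with pmf ≤ p_obs
p-value (two-sided) = 0.02374
→ bracket: 0.01<=p<0.05

p-value bracket: 0.01<=p<0.05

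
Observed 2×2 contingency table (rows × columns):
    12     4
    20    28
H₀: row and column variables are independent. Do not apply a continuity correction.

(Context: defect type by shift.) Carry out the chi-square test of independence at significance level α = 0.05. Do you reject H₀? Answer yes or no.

reject H₀: yes

Row totals [16, 48], col totals [32, 32], n=64
χ² = (12−8.00)²/8.00 + (4−8.00)²/8.00 + (20−24.00)²/24.00 + (28−24.00)²/24.00 = 5.3333
df = 1
p-value (upper-tail) = 0.02092
At α=0.05: p < α → reject H₀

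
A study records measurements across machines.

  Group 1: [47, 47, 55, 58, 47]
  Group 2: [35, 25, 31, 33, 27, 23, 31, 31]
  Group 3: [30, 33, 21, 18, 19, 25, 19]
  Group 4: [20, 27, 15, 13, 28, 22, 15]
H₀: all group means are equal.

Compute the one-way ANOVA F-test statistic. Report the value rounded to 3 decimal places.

test statistic = 36.629

Group means [50.80, 29.50, 23.57, 20.00], grand mean 29.444
SSB = Σnᵢ(x̄ᵢ−x̄)² = 3146.152; SSW = ΣΣ(x−x̄ᵢ)² = 658.514
MSB = 3146.152/3 = 1048.7175; MSW = 658.514/23 = 28.6311
F = MSB/MSW = 36.6287
df = (3, 23)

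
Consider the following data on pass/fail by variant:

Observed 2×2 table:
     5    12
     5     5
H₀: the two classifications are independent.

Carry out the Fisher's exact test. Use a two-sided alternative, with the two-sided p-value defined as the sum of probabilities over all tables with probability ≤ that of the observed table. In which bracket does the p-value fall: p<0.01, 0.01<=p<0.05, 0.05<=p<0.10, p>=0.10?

p-value bracket: p>=0.10

Margins: r₁=17, r₂=10, c₁=10, c₂=17, n=27
p_obs = C(17,5)·C(10,5)/C(27,10); sum pmf over tables with pmf ≤ p_obs
p-value (two-sided) = 0.41530
→ bracket: p>=0.10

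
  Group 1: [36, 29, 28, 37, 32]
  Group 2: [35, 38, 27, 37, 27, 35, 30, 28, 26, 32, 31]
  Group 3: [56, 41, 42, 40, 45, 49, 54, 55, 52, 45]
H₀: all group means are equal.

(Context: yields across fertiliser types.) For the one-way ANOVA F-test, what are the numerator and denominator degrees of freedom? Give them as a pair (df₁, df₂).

k = 3 groups, N = 26 total
df = (k−1, N−k) = (3−1, 26−3) = (2, 23)

degrees of freedom = [2, 23]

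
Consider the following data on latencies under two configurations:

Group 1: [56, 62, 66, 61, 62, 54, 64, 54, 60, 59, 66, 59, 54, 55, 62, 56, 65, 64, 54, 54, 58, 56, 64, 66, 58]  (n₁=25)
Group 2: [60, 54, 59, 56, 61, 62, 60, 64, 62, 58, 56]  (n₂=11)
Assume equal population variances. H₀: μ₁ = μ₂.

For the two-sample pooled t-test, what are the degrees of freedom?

degrees of freedom = 34

df = n₁ + n₂ − 2 = 25 + 11 − 2 = 34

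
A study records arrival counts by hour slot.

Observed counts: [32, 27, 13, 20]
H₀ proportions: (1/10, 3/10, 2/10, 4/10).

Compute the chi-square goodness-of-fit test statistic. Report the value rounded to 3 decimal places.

test statistic = 65.772

n = 92; E_i = n·p_i = [9.20, 27.60, 18.40, 36.80]
χ² = (32−9.20)²/9.20 + (27−27.60)²/27.60 + (13−18.40)²/18.40 + (20−36.80)²/36.80 = 65.7717
df = 3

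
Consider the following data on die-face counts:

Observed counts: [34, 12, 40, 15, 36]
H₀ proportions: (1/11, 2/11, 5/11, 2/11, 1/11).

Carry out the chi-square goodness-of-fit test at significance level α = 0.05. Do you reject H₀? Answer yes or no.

n = 137; E_i = n·p_i = [12.45, 24.91, 62.27, 24.91, 12.45]
χ² = (34−12.45)²/12.45 + (12−24.91)²/24.91 + (40−62.27)²/62.27 + (15−24.91)²/24.91 + (36−12.45)²/12.45 = 100.3832
df = 4
p-value (upper-tail) = 0.00000
At α=0.05: p < α → reject H₀

reject H₀: yes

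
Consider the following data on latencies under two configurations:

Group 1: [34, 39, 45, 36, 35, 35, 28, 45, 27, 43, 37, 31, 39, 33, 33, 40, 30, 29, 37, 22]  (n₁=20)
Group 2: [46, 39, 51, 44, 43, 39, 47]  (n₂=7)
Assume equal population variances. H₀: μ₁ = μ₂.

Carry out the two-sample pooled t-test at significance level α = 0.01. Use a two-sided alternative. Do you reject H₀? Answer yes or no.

reject H₀: yes

x̄₁=34.900, s₁=6.060, n₁=20
x̄₂=44.143, s₂=4.337, n₂=7
s_p² = [19·6.060² + 6·4.337²]/25 = 32.4263
SE = √(s_p²·(1/20+1/7)) = 2.5007
t = (34.900−44.143)/2.5007 = -3.6961
df = 25
p-value (two-sided) = 0.00108
At α=0.01: p < α → reject H₀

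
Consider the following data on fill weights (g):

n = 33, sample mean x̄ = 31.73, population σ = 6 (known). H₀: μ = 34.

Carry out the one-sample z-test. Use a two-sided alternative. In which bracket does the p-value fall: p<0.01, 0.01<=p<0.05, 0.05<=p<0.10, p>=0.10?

p-value bracket: 0.01<=p<0.05

SE = σ/√n = 6/√33 = 1.0445
z = (x̄−μ₀)/SE = (31.73−34)/1.0445 = -2.1734
p-value (two-sided) = 0.02975
→ bracket: 0.01<=p<0.05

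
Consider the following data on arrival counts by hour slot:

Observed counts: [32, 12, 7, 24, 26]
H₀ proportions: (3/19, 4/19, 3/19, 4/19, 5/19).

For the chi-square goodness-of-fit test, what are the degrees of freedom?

df = k − 1 = 5 − 1 = 4

degrees of freedom = 4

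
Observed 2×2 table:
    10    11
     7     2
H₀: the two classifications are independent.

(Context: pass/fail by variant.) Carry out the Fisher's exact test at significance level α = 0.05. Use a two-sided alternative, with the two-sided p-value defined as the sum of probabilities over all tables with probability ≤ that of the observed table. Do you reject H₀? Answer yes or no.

Margins: r₁=21, r₂=9, c₁=17, c₂=13, n=30
p_obs = C(21,10)·C(9,7)/C(30,17); sum pmf over tables with pmf ≤ p_obs
p-value (two-sided) = 0.22927
At α=0.05: p ≥ α → fail to reject H₀

reject H₀: no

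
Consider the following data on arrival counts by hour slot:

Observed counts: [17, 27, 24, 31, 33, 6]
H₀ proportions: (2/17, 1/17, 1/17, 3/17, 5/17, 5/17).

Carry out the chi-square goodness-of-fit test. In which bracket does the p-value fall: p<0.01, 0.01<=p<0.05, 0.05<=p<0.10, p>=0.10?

n = 138; E_i = n·p_i = [16.24, 8.12, 8.12, 24.35, 40.59, 40.59]
χ² = (17−16.24)²/16.24 + (27−8.12)²/8.12 + (24−8.12)²/8.12 + (31−24.35)²/24.35 + (33−40.59)²/40.59 + (6−40.59)²/40.59 = 107.7403
df = 5
p-value (upper-tail) = 0.00000
→ bracket: p<0.01

p-value bracket: p<0.01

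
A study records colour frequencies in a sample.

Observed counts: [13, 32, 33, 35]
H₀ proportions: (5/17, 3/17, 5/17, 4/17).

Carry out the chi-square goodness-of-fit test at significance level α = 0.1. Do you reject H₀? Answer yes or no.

n = 113; E_i = n·p_i = [33.24, 19.94, 33.24, 26.59]
χ² = (13−33.24)²/33.24 + (32−19.94)²/19.94 + (33−33.24)²/33.24 + (35−26.59)²/26.59 = 22.2754
df = 3
p-value (upper-tail) = 0.00006
At α=0.1: p < α → reject H₀

reject H₀: yes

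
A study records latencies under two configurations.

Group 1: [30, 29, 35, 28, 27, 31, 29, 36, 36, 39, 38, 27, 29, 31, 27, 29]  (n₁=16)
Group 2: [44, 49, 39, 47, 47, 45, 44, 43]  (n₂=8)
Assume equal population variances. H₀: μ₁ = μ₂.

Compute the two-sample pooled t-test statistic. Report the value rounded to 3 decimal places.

test statistic = -8.176

x̄₁=31.312, s₁=4.094, n₁=16
x̄₂=44.750, s₂=3.059, n₂=8
s_p² = [15·4.094² + 7·3.059²]/22 = 14.4062
SE = √(s_p²·(1/16+1/8)) = 1.6435
t = (31.312−44.750)/1.6435 = -8.1760
df = 22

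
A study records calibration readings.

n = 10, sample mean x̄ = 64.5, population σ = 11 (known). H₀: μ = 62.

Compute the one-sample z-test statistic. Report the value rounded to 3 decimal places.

SE = σ/√n = 11/√10 = 3.4785
z = (x̄−μ₀)/SE = (64.5−62)/3.4785 = 0.7187

test statistic = 0.719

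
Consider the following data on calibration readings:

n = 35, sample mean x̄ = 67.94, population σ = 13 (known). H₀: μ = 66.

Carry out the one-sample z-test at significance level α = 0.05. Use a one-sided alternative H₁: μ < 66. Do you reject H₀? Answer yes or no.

SE = σ/√n = 13/√35 = 2.1974
z = (x̄−μ₀)/SE = (67.94−66)/2.1974 = 0.8829
p-value (one-sided, H₁ less) = 0.81134
At α=0.05: p ≥ α → fail to reject H₀

reject H₀: no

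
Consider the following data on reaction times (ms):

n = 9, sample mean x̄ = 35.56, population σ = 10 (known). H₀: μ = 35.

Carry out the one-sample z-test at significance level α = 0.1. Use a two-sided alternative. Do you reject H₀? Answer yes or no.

SE = σ/√n = 10/√9 = 3.3333
z = (x̄−μ₀)/SE = (35.56−35)/3.3333 = 0.1680
p-value (two-sided) = 0.86658
At α=0.1: p ≥ α → fail to reject H₀

reject H₀: no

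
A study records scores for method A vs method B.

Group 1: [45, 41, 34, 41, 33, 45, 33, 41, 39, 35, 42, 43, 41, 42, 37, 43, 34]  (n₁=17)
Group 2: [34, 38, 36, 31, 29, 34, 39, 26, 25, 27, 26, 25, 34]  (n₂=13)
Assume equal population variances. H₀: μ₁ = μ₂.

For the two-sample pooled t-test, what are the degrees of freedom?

df = n₁ + n₂ − 2 = 17 + 13 − 2 = 28

degrees of freedom = 28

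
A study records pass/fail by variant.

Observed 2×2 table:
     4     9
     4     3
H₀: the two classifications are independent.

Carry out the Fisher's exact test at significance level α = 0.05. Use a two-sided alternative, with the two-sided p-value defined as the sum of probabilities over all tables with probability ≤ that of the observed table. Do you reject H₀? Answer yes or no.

reject H₀: no

Margins: r₁=13, r₂=7, c₁=8, c₂=12, n=20
p_obs = C(13,4)·C(7,4)/C(20,8); sum pmf over tables with pmf ≤ p_obs
p-value (two-sided) = 0.35635
At α=0.05: p ≥ α → fail to reject H₀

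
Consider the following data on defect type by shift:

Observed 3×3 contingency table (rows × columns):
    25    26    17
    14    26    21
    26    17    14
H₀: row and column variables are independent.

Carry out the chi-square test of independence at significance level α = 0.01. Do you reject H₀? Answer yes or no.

Row totals [68, 61, 57], col totals [65, 69, 52], n=186
χ² = (25−23.76)²/23.76 + (26−25.23)²/25.23 + (17−19.01)²/19.01 + (14−21.32)²/21.32 + (26−22.63)²/22.63 + (21−17.05)²/17.05 + (26−19.92)²/19.92 + (17−21.15)²/21.15 + (14−15.94)²/15.94 = 7.1316
df = 4
p-value (upper-tail) = 0.12909
At α=0.01: p ≥ α → fail to reject H₀

reject H₀: no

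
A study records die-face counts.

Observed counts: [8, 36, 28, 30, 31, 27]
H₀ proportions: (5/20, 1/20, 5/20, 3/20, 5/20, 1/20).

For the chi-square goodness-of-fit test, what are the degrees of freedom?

degrees of freedom = 5

df = k − 1 = 6 − 1 = 5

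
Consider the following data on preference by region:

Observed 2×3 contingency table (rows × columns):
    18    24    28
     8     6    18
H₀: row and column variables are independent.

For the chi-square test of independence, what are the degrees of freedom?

df = (r−1)(c−1) = (2−1)·(3−1) = 2

degrees of freedom = 2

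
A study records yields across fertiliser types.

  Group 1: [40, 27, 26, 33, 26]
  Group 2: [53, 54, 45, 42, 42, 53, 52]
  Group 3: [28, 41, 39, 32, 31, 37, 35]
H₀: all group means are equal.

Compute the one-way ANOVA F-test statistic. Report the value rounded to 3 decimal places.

Group means [30.40, 48.71, 34.71], grand mean 38.737
SSB = Σnᵢ(x̄ᵢ−x̄)² = 1157.627; SSW = ΣΣ(x−x̄ᵢ)² = 458.057
MSB = 1157.627/2 = 578.8135; MSW = 458.057/16 = 28.6286
F = MSB/MSW = 20.2180
df = (2, 16)

test statistic = 20.218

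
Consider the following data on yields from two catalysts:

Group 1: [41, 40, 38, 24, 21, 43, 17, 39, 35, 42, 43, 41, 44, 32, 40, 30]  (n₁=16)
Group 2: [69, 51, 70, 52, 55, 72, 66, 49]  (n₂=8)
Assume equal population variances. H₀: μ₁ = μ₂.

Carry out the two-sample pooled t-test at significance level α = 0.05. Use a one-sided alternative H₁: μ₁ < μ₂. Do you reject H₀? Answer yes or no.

reject H₀: yes

x̄₁=35.625, s₁=8.461, n₁=16
x̄₂=60.500, s₂=9.636, n₂=8
s_p² = [15·8.461² + 7·9.636²]/22 = 78.3523
SE = √(s_p²·(1/16+1/8)) = 3.8329
t = (35.625−60.500)/3.8329 = -6.4899
df = 22
p-value (one-sided, H₁ less) = 0.00000
At α=0.05: p < α → reject H₀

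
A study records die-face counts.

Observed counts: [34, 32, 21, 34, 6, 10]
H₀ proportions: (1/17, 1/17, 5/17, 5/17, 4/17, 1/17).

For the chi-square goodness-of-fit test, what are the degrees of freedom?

df = k − 1 = 6 − 1 = 5

degrees of freedom = 5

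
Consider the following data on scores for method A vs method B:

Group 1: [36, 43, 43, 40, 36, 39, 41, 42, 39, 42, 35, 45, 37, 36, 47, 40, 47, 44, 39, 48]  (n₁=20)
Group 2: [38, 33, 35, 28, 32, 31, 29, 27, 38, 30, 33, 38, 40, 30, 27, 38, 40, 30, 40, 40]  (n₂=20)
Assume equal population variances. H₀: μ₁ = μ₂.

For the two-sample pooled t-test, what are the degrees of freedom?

degrees of freedom = 38

df = n₁ + n₂ − 2 = 20 + 20 − 2 = 38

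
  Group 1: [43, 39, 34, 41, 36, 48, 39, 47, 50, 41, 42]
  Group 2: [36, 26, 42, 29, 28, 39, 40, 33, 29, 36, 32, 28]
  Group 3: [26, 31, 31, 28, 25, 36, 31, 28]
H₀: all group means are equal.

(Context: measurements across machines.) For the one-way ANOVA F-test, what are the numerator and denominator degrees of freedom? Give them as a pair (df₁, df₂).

degrees of freedom = [2, 28]

k = 3 groups, N = 31 total
df = (k−1, N−k) = (3−1, 31−3) = (2, 28)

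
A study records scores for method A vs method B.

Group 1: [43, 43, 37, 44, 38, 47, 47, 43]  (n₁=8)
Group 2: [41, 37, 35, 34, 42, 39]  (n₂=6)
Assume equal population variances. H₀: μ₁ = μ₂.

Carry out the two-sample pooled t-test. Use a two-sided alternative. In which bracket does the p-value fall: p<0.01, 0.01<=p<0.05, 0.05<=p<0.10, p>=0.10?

p-value bracket: 0.01<=p<0.05

x̄₁=42.750, s₁=3.655, n₁=8
x̄₂=38.000, s₂=3.225, n₂=6
s_p² = [7·3.655² + 5·3.225²]/12 = 12.1250
SE = √(s_p²·(1/8+1/6)) = 1.8805
t = (42.750−38.000)/1.8805 = 2.5259
df = 12
p-value (two-sided) = 0.02662
→ bracket: 0.01<=p<0.05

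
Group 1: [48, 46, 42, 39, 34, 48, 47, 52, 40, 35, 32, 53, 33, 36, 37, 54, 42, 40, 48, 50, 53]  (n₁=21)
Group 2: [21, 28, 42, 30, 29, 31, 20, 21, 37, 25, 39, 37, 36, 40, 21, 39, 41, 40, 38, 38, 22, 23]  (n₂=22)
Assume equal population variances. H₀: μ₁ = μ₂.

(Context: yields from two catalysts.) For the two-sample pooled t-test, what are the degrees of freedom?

df = n₁ + n₂ − 2 = 21 + 22 − 2 = 41

degrees of freedom = 41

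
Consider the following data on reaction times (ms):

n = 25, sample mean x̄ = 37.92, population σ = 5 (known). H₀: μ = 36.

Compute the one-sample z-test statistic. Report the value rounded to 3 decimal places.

test statistic = 1.920

SE = σ/√n = 5/√25 = 1.0000
z = (x̄−μ₀)/SE = (37.92−36)/1.0000 = 1.9200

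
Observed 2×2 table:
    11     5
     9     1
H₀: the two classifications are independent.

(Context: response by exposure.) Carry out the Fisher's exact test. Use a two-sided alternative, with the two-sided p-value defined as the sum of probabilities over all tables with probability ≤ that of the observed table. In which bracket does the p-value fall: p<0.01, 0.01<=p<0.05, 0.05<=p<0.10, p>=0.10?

Margins: r₁=16, r₂=10, c₁=20, c₂=6, n=26
p_obs = C(16,11)·C(10,9)/C(26,20); sum pmf over tables with pmf ≤ p_obs
p-value (two-sided) = 0.35239
→ bracket: p>=0.10

p-value bracket: p>=0.10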